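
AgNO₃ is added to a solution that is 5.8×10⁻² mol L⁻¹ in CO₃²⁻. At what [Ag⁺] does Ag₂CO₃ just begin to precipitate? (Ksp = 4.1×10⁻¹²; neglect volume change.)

8.4×10⁻⁶ M

Precipitation begins when Q = Ksp.
Ag₂CO₃(s) ⇌ 2 Ag⁺(aq) + CO₃²⁻(aq)
Ksp = [Ag⁺]^2[CO₃²⁻] = [Ag⁺]^2(5.8×10⁻²)
[Ag⁺]^2 = 4.1×10⁻¹² / (5.8×10⁻²) = 7.1×10⁻¹¹
[Ag⁺] = 8.4×10⁻⁶ mol L⁻¹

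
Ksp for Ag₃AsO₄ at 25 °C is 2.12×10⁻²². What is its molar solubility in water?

1.67×10⁻⁶ M

Ag₃AsO₄(s) ⇌ 3 Ag⁺(aq) + AsO₄³⁻(aq)
Let s be the molar solubility. Then [Ag⁺] = 3s and [AsO₄³⁻] = s.
Ksp = [Ag⁺]^3[AsO₄³⁻] = (3s)^3 · s = 27s^4
27s^4 = 2.12×10⁻²²  ⇒  s^4 = 7.85×10⁻²⁴
s = 1.67×10⁻⁶ mol/L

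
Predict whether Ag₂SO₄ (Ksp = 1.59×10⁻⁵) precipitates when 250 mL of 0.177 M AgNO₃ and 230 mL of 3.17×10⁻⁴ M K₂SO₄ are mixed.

Total volume after mixing = 250 + 230 = 480 mL.
[Ag⁺] = (0.177)(250)/480 = 9.22×10⁻² M
[SO₄²⁻] = (3.17×10⁻⁴)(230)/480 = 1.52×10⁻⁴ M
Q = [Ag⁺]^2[SO₄²⁻] = 1.29×10⁻⁶
Q < Ksp (1.29×10⁻⁶ vs 1.59×10⁻⁵); the solution remains unsaturated and no precipitate forms.

No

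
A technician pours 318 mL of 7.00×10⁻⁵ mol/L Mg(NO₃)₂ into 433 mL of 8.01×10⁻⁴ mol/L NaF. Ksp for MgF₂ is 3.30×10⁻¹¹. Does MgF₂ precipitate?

No

Total volume after mixing = 318 + 433 = 751 mL.
[Mg²⁺] = (7.00×10⁻⁵)(318)/751 = 2.96×10⁻⁵ mol/L
[F⁻] = (8.01×10⁻⁴)(433)/751 = 4.62×10⁻⁴ mol/L
Q = [Mg²⁺][F⁻]^2 = 6.32×10⁻¹²
Q = 6.32×10⁻¹² < Ksp = 3.30×10⁻¹¹, so the solution is unsaturated and no precipitate forms.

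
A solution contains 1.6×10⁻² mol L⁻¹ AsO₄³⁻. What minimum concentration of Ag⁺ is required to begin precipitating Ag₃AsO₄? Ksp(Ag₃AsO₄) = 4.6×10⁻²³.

Precipitation of each salt begins when its ion product equals Ksp.
Ag₃AsO₄(s) ⇌ 3 Ag⁺(aq) + AsO₄³⁻(aq)
Ksp = [Ag⁺]^3[AsO₄³⁻] = [Ag⁺]^3(1.6×10⁻²)
[Ag⁺]^3 = 4.6×10⁻²³ / (1.6×10⁻²) = 2.9×10⁻²¹
[Ag⁺] = 1.4×10⁻⁷ mol L⁻¹

1.4×10⁻⁷ M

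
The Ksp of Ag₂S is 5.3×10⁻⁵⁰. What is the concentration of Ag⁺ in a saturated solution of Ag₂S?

Ag₂S(s) ⇌ 2 Ag⁺(aq) + S²⁻(aq)
If s mol/L of Ag₂S dissolves, [Ag⁺] = 2s and [S²⁻] = s.
Ksp = [Ag⁺]^2[S²⁻] = (2s)^2 · s = 4s^3 = 5.3×10⁻⁵⁰
s = 2.4×10⁻¹⁷ M
[Ag⁺] = 2s = 4.7×10⁻¹⁷ M

4.7×10⁻¹⁷ M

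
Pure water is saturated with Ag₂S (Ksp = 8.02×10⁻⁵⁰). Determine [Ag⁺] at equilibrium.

Ag₂S(s) ⇌ 2 Ag⁺(aq) + S²⁻(aq)
Call the molar solubility s, so that [Ag⁺] = 2s and [S²⁻] = s.
Ksp = [Ag⁺]^2[S²⁻] = (2s)^2 · s = 4s^3 = 8.02×10⁻⁵⁰
s = 2.72×10⁻¹⁷ mol L⁻¹
[Ag⁺] = 2s = 5.43×10⁻¹⁷ mol L⁻¹

5.43×10⁻¹⁷ M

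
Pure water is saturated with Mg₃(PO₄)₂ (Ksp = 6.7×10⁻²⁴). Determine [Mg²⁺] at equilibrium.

Mg₃(PO₄)₂(s) ⇌ 3 Mg²⁺(aq) + 2 PO₄³⁻(aq)
Let s be the molar solubility. Then [Mg²⁺] = 3s and [PO₄³⁻] = 2s.
Ksp = [Mg²⁺]^3[PO₄³⁻]^2 = (3s)^3 · (2s)^2 = 108s^5 = 6.7×10⁻²⁴
s = 9.1×10⁻⁶ mol L⁻¹
[Mg²⁺] = 3s = 2.7×10⁻⁵ mol L⁻¹

2.7×10⁻⁵ M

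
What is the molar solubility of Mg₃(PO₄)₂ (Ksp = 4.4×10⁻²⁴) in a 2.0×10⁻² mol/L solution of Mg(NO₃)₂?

Mg₃(PO₄)₂(s) ⇌ 3 Mg²⁺(aq) + 2 PO₄³⁻(aq)
Let s be the solubility of Mg₃(PO₄)₂ here. The common ion gives [Mg²⁺] ≈ 2.0×10⁻² mol/L, and [PO₄³⁻] = 2s.
Ksp = [Mg²⁺]^3[PO₄³⁻]^2 = (2.0×10⁻²)^3(2s)^2
(2s)^2 = 4.4×10⁻²⁴ / (2.0×10⁻²)^3 = 5.5×10⁻¹⁹
s = 3.7×10⁻¹⁰ mol/L

3.7×10⁻¹⁰ M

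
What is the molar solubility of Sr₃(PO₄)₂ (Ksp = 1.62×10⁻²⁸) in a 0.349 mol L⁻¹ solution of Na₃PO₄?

Sr₃(PO₄)₂(s) ⇌ 3 Sr²⁺(aq) + 2 PO₄³⁻(aq)
Let s be the solubility of Sr₃(PO₄)₂ here. The common ion gives [PO₄³⁻] ≈ 0.349 mol L⁻¹, and [Sr²⁺] = 3s.
Ksp = [Sr²⁺]^3[PO₄³⁻]^2 = (3s)^3(0.349)^2
(3s)^3 = 1.62×10⁻²⁸ / (0.349)^2 = 1.33×10⁻²⁷
s = 3.67×10⁻¹⁰ mol L⁻¹

3.67×10⁻¹⁰ M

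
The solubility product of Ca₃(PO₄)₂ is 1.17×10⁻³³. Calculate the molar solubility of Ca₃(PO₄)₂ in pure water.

Ca₃(PO₄)₂(s) ⇌ 3 Ca²⁺(aq) + 2 PO₄³⁻(aq)
With molar solubility s: [Ca²⁺] = 3s, [PO₄³⁻] = 2s.
Ksp = [Ca²⁺]^3[PO₄³⁻]^2 = (3s)^3 · (2s)^2 = 108s^5
108s^5 = 1.17×10⁻³³  ⇒  s^5 = 1.08×10⁻³⁵
s = (1.08×10⁻³⁵)^(1/5) = 1.02×10⁻⁷ M

1.02×10⁻⁷ M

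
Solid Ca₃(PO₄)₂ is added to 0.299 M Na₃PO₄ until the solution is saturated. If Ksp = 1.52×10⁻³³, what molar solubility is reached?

8.57×10⁻¹² M

Ca₃(PO₄)₂(s) ⇌ 3 Ca²⁺(aq) + 2 PO₄³⁻(aq)
With PO₄³⁻ already at 0.299 M and s small, take [PO₄³⁻] ≈ 0.299 M and [Ca²⁺] = 3s.
Ksp = [Ca²⁺]^3[PO₄³⁻]^2 = (3s)^3(0.299)^2
(3s)^3 = 1.52×10⁻³³ / (0.299)^2 = 1.70×10⁻³²
s = 8.57×10⁻¹² M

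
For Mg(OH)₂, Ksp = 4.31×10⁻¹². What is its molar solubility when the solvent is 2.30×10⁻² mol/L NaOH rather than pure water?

8.15×10⁻⁹ M

Mg(OH)₂(s) ⇌ Mg²⁺(aq) + 2 OH⁻(aq)
The solution already contains OH⁻ at 2.30×10⁻² mol/L. Let s be the molar solubility of Mg(OH)₂.
[OH⁻] ≈ 2.30×10⁻² mol/L (common ion dominates); [Mg²⁺] = s.
Ksp = [Mg²⁺][OH⁻]^2 = s(2.30×10⁻²)^2
s = 4.31×10⁻¹² / (2.30×10⁻²)^2 = 8.15×10⁻⁹
s = 8.15×10⁻⁹ mol/L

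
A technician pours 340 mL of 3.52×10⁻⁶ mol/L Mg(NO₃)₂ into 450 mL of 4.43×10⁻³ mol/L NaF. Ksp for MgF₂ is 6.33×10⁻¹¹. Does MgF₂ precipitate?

No

After mixing, V = 340 mL + 450 mL = 790 mL.
[Mg²⁺] = (3.52×10⁻⁶)(340)/790 = 1.51×10⁻⁶ mol/L
[F⁻] = (4.43×10⁻³)(450)/790 = 2.52×10⁻³ mol/L
Q = [Mg²⁺][F⁻]^2 = 9.65×10⁻¹²
Q < Ksp (9.65×10⁻¹² vs 6.33×10⁻¹¹); the solution remains unsaturated and no precipitate forms.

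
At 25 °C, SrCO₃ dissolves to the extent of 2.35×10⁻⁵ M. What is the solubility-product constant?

Ksp = 5.52×10⁻¹⁰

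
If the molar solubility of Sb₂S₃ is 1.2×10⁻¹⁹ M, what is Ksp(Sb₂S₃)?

Ksp = 2.7×10⁻⁹³

Sb₂S₃(s) ⇌ 2 Sb³⁺(aq) + 3 S²⁻(aq)
Let s be the molar solubility. Then [Sb³⁺] = 2s and [S²⁻] = 3s.
Ksp = [Sb³⁺]^2[S²⁻]^3 = (2s)^2 · (3s)^3 = 108s^5
Ksp = 108 × (1.2×10⁻¹⁹)^5 = 2.7×10⁻⁹³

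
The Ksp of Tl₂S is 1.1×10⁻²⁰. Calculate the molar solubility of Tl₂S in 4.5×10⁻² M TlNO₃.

5.4×10⁻¹⁸ M

Tl₂S(s) ⇌ 2 Tl⁺(aq) + S²⁻(aq)
The solution already contains Tl⁺ at 4.5×10⁻² M. Let s be the molar solubility of Tl₂S.
[Tl⁺] ≈ 4.5×10⁻² M (common ion dominates); [S²⁻] = s.
Ksp = [Tl⁺]^2[S²⁻] = (4.5×10⁻²)^2s
s = 1.1×10⁻²⁰ / (4.5×10⁻²)^2 = 5.4×10⁻¹⁸
s = 5.4×10⁻¹⁸ M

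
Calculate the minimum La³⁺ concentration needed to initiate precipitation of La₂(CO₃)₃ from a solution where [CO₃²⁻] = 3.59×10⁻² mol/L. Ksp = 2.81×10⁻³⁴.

Precipitation begins when Q = Ksp.
La₂(CO₃)₃(s) ⇌ 2 La³⁺(aq) + 3 CO₃²⁻(aq)
Ksp = [La³⁺]^2[CO₃²⁻]^3 = [La³⁺]^2(3.59×10⁻²)^3
[La³⁺]^2 = 2.81×10⁻³⁴ / (3.59×10⁻²)^3 = 6.07×10⁻³⁰
[La³⁺] = 2.46×10⁻¹⁵ mol/L

2.46×10⁻¹⁵ M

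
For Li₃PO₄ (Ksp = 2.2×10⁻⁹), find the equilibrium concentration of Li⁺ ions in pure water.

Li₃PO₄(s) ⇌ 3 Li⁺(aq) + PO₄³⁻(aq)
For each mole of Li₃PO₄ that dissolves per liter, [Li⁺] = 3s and [PO₄³⁻] = s; let s denote this solubility.
Ksp = [Li⁺]^3[PO₄³⁻] = (3s)^3 · s = 27s^4 = 2.2×10⁻⁹
s = 3.0×10⁻³ mol L⁻¹
[Li⁺] = 3s = 9.0×10⁻³ mol L⁻¹

9.0×10⁻³ M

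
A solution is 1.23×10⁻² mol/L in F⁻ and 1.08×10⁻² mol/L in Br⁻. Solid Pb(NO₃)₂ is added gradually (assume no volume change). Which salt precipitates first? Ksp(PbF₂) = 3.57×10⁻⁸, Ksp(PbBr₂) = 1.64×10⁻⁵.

The threshold for precipitation is Q = Ksp.
For PbF₂: [Pb²⁺] = (Ksp/[F⁻]^2) = 2.36×10⁻⁴ mol/L
For PbBr₂: [Pb²⁺] = (Ksp/[Br⁻]^2) = 0.141 mol/L
PbF₂ requires the lower [Pb²⁺], so it precipitates first.

PbF₂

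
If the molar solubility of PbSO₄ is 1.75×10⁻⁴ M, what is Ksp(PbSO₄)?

Ksp = 3.06×10⁻⁸

PbSO₄(s) ⇌ Pb²⁺(aq) + SO₄²⁻(aq)
With molar solubility s: [Pb²⁺] = s, [SO₄²⁻] = s.
Ksp = [Pb²⁺][SO₄²⁻] = s · s = s^2
Ksp = (1.75×10⁻⁴)^2 = 3.06×10⁻⁸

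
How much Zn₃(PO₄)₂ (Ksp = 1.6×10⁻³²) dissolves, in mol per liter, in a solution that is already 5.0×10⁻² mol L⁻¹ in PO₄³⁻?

6.2×10⁻¹¹ M

Zn₃(PO₄)₂(s) ⇌ 3 Zn²⁺(aq) + 2 PO₄³⁻(aq)
PO₄³⁻ is already present at 5.0×10⁻² mol L⁻¹. If s mol/L of Zn₃(PO₄)₂ dissolves, [Zn²⁺] = 3s while [PO₄³⁻] ≈ 5.0×10⁻² mol L⁻¹.
Ksp = [Zn²⁺]^3[PO₄³⁻]^2 = (3s)^3(5.0×10⁻²)^2
(3s)^3 = 1.6×10⁻³² / (5.0×10⁻²)^2 = 6.4×10⁻³⁰
s = 6.2×10⁻¹¹ mol L⁻¹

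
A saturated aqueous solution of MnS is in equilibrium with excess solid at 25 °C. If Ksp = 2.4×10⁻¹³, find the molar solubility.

MnS(s) ⇌ Mn²⁺(aq) + S²⁻(aq)
Call the molar solubility s, so that [Mn²⁺] = s and [S²⁻] = s.
Ksp = [Mn²⁺][S²⁻] = s · s = s^2
s^2 = 2.4×10⁻¹³
Taking the 2nd root, s = 4.9×10⁻⁷ M.

4.9×10⁻⁷ M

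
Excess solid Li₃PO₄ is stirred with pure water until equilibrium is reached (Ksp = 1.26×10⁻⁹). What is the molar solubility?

2.61×10⁻³ M

Li₃PO₄(s) ⇌ 3 Li⁺(aq) + PO₄³⁻(aq)
For each mole of Li₃PO₄ that dissolves per liter, [Li⁺] = 3s and [PO₄³⁻] = s; let s denote this solubility.
Ksp = [Li⁺]^3[PO₄³⁻] = (3s)^3 · s = 27s^4
27s^4 = 1.26×10⁻⁹  ⇒  s^4 = 4.67×10⁻¹¹
Taking the 4th root, s = 2.61×10⁻³ mol L⁻¹.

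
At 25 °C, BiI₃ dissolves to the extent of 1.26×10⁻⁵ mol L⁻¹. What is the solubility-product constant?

BiI₃(s) ⇌ Bi³⁺(aq) + 3 I⁻(aq)
If s mol/L of BiI₃ dissolves, [Bi³⁺] = s and [I⁻] = 3s.
Ksp = [Bi³⁺][I⁻]^3 = s · (3s)^3 = 27s^4
Ksp = 27 × (1.26×10⁻⁵)^4 = 6.81×10⁻¹⁹

Ksp = 6.81×10⁻¹⁹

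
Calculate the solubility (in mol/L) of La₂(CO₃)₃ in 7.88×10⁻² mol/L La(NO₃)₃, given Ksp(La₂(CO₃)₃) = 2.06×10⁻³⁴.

1.07×10⁻¹¹ M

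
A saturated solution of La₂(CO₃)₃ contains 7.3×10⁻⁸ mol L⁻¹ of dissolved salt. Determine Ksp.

Ksp = 2.2×10⁻³⁴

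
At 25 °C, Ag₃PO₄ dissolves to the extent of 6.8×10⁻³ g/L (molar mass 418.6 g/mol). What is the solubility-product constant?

Molar solubility s = (6.8×10⁻³ g/L) / (418.6 g/mol) = 1.624×10⁻⁵ mol/L
Ag₃PO₄(s) ⇌ 3 Ag⁺(aq) + PO₄³⁻(aq)
Call the molar solubility s, so that [Ag⁺] = 3s and [PO₄³⁻] = s.
Ksp = [Ag⁺]^3[PO₄³⁻] = (3s)^3 · s = 27s^4
Ksp = 27 × (1.624×10⁻⁵)^4 = 1.9×10⁻¹⁸

Ksp = 1.9×10⁻¹⁸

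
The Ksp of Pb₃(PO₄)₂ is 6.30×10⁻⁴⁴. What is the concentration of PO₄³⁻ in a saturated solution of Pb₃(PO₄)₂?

Pb₃(PO₄)₂(s) ⇌ 3 Pb²⁺(aq) + 2 PO₄³⁻(aq)
For each mole of Pb₃(PO₄)₂ that dissolves per liter, [Pb²⁺] = 3s and [PO₄³⁻] = 2s; let s denote this solubility.
Ksp = [Pb²⁺]^3[PO₄³⁻]^2 = (3s)^3 · (2s)^2 = 108s^5 = 6.30×10⁻⁴⁴
s = 8.98×10⁻¹⁰ M
[PO₄³⁻] = 2s = 1.80×10⁻⁹ M

1.80×10⁻⁹ M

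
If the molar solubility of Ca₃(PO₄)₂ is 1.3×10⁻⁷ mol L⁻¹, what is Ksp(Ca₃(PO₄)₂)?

Ksp = 4.0×10⁻³³

Ca₃(PO₄)₂(s) ⇌ 3 Ca²⁺(aq) + 2 PO₄³⁻(aq)
Call the molar solubility s, so that [Ca²⁺] = 3s and [PO₄³⁻] = 2s.
Ksp = [Ca²⁺]^3[PO₄³⁻]^2 = (3s)^3 · (2s)^2 = 108s^5
Ksp = 108 × (1.3×10⁻⁷)^5 = 4.0×10⁻³³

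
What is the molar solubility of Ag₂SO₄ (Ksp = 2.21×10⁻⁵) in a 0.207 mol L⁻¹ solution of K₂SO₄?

5.17×10⁻³ M

Ag₂SO₄(s) ⇌ 2 Ag⁺(aq) + SO₄²⁻(aq)
The solution already contains SO₄²⁻ at 0.207 mol L⁻¹. Let s be the molar solubility of Ag₂SO₄.
[SO₄²⁻] ≈ 0.207 mol L⁻¹ (common ion dominates); [Ag⁺] = 2s.
Ksp = [Ag⁺]^2[SO₄²⁻] = (2s)^2(0.207)
(2s)^2 = 2.21×10⁻⁵ / (0.207) = 1.07×10⁻⁴
s = 5.17×10⁻³ mol L⁻¹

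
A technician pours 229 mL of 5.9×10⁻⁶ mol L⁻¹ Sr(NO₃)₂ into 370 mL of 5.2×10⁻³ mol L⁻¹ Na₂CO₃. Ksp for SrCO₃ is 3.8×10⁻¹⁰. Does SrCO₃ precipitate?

Yes

Total volume after mixing = 229 + 370 = 599 mL.
[Sr²⁺] = (5.9×10⁻⁶)(229)/599 = 2.3×10⁻⁶ mol L⁻¹
[CO₃²⁻] = (5.2×10⁻³)(370)/599 = 3.2×10⁻³ mol L⁻¹
Q = [Sr²⁺][CO₃²⁻] = 7.2×10⁻⁹
Q = 7.2×10⁻⁹ > Ksp = 3.8×10⁻¹⁰, so the solution is supersaturated and SrCO₃ precipitates.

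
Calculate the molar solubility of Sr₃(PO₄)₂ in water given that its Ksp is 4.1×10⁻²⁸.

Sr₃(PO₄)₂(s) ⇌ 3 Sr²⁺(aq) + 2 PO₄³⁻(aq)
Call the molar solubility s, so that [Sr²⁺] = 3s and [PO₄³⁻] = 2s.
Ksp = [Sr²⁺]^3[PO₄³⁻]^2 = (3s)^3 · (2s)^2 = 108s^5
108s^5 = 4.1×10⁻²⁸  ⇒  s^5 = 3.8×10⁻³⁰
Taking the 5th root, s = 1.3×10⁻⁶ mol L⁻¹.

1.3×10⁻⁶ M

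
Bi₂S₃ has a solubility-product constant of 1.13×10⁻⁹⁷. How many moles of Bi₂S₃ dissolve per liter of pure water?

Bi₂S₃(s) ⇌ 2 Bi³⁺(aq) + 3 S²⁻(aq)
Call the molar solubility s, so that [Bi³⁺] = 2s and [S²⁻] = 3s.
Ksp = [Bi³⁺]^2[S²⁻]^3 = (2s)^2 · (3s)^3 = 108s^5
108s^5 = 1.13×10⁻⁹⁷  ⇒  s^5 = 1.05×10⁻⁹⁹
s = 1.60×10⁻²⁰ mol L⁻¹

1.60×10⁻²⁰ M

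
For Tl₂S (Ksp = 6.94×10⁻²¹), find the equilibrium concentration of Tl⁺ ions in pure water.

2.40×10⁻⁷ M

Tl₂S(s) ⇌ 2 Tl⁺(aq) + S²⁻(aq)
Let s be the molar solubility. Then [Tl⁺] = 2s and [S²⁻] = s.
Ksp = [Tl⁺]^2[S²⁻] = (2s)^2 · s = 4s^3 = 6.94×10⁻²¹
s = 1.20×10⁻⁷ mol/L
[Tl⁺] = 2s = 2.40×10⁻⁷ mol/L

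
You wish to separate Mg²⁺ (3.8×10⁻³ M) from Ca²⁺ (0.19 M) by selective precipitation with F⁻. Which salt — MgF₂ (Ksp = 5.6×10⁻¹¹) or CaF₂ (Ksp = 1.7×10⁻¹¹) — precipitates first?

Precipitation begins when Q = Ksp.
For MgF₂: [F⁻] = (Ksp/[Mg²⁺])^(1/2) = 1.2×10⁻⁴ M
For CaF₂: [F⁻] = (Ksp/[Ca²⁺])^(1/2) = 9.5×10⁻⁶ M
Since CaF₂ needs less F⁻ to reach saturation, it precipitates first.

CaF₂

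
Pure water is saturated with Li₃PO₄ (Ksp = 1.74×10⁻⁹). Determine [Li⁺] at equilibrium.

Li₃PO₄(s) ⇌ 3 Li⁺(aq) + PO₄³⁻(aq)
Let s be the molar solubility. Then [Li⁺] = 3s and [PO₄³⁻] = s.
Ksp = [Li⁺]^3[PO₄³⁻] = (3s)^3 · s = 27s^4 = 1.74×10⁻⁹
s = 2.83×10⁻³ mol/L
[Li⁺] = 3s = 8.50×10⁻³ mol/L

8.50×10⁻³ M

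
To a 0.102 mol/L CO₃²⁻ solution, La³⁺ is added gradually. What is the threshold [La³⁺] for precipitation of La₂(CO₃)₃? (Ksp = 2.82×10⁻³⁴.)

5.15×10⁻¹⁶ M

Precipitation of each salt begins when its ion product equals Ksp.
La₂(CO₃)₃(s) ⇌ 2 La³⁺(aq) + 3 CO₃²⁻(aq)
Ksp = [La³⁺]^2[CO₃²⁻]^3 = [La³⁺]^2(0.102)^3
[La³⁺]^2 = 2.82×10⁻³⁴ / (0.102)^3 = 2.66×10⁻³¹
[La³⁺] = 5.15×10⁻¹⁶ mol/L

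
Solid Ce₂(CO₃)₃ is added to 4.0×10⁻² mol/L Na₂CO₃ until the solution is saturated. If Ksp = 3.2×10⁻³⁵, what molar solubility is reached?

3.5×10⁻¹⁶ M

Ce₂(CO₃)₃(s) ⇌ 2 Ce³⁺(aq) + 3 CO₃²⁻(aq)
Let s be the solubility of Ce₂(CO₃)₃ here. The common ion gives [CO₃²⁻] ≈ 4.0×10⁻² mol/L, and [Ce³⁺] = 2s.
Ksp = [Ce³⁺]^2[CO₃²⁻]^3 = (2s)^2(4.0×10⁻²)^3
(2s)^2 = 3.2×10⁻³⁵ / (4.0×10⁻²)^3 = 5.0×10⁻³¹
s = 3.5×10⁻¹⁶ mol/L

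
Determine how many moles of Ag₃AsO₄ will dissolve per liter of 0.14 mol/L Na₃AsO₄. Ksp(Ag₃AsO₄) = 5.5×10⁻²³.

Ag₃AsO₄(s) ⇌ 3 Ag⁺(aq) + AsO₄³⁻(aq)
Let s be the solubility of Ag₃AsO₄ here. The common ion gives [AsO₄³⁻] ≈ 0.14 mol/L, and [Ag⁺] = 3s.
Ksp = [Ag⁺]^3[AsO₄³⁻] = (3s)^3(0.14)
(3s)^3 = 5.5×10⁻²³ / (0.14) = 3.9×10⁻²²
s = 2.4×10⁻⁸ mol/L

2.4×10⁻⁸ M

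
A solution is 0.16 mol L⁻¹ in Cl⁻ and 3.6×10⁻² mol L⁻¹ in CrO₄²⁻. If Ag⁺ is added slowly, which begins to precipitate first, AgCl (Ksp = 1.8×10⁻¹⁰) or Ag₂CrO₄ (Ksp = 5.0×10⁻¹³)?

Each salt precipitates once Q = Ksp for that salt.
For AgCl: [Ag⁺] = (Ksp/[Cl⁻]) = 1.1×10⁻⁹ mol L⁻¹
For Ag₂CrO₄: [Ag⁺] = (Ksp/[CrO₄²⁻])^(1/2) = 3.7×10⁻⁶ mol L⁻¹
Since AgCl needs less Ag⁺ to reach saturation, it precipitates first.

AgCl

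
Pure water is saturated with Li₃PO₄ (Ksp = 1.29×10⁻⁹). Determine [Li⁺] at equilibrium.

7.89×10⁻³ M

Li₃PO₄(s) ⇌ 3 Li⁺(aq) + PO₄³⁻(aq)
If s mol/L of Li₃PO₄ dissolves, [Li⁺] = 3s and [PO₄³⁻] = s.
Ksp = [Li⁺]^3[PO₄³⁻] = (3s)^3 · s = 27s^4 = 1.29×10⁻⁹
s = 2.63×10⁻³ mol/L
[Li⁺] = 3s = 7.89×10⁻³ mol/L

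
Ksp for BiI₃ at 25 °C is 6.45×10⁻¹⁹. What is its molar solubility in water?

1.24×10⁻⁵ M

BiI₃(s) ⇌ Bi³⁺(aq) + 3 I⁻(aq)
With molar solubility s: [Bi³⁺] = s, [I⁻] = 3s.
Ksp = [Bi³⁺][I⁻]^3 = s · (3s)^3 = 27s^4
27s^4 = 6.45×10⁻¹⁹  ⇒  s^4 = 2.39×10⁻²⁰
s = (2.39×10⁻²⁰)^(1/4) = 1.24×10⁻⁵ mol L⁻¹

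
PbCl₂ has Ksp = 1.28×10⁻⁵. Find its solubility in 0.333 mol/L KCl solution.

PbCl₂(s) ⇌ Pb²⁺(aq) + 2 Cl⁻(aq)
With Cl⁻ already at 0.333 mol/L and s small, take [Cl⁻] ≈ 0.333 mol/L and [Pb²⁺] = s.
Ksp = [Pb²⁺][Cl⁻]^2 = s(0.333)^2
s = 1.28×10⁻⁵ / (0.333)^2 = 1.15×10⁻⁴
s = 1.15×10⁻⁴ mol/L

1.15×10⁻⁴ M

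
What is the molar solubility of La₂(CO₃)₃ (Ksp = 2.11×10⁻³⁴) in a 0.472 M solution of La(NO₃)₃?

La₂(CO₃)₃(s) ⇌ 2 La³⁺(aq) + 3 CO₃²⁻(aq)
Let s be the solubility of La₂(CO₃)₃ here. The common ion gives [La³⁺] ≈ 0.472 M, and [CO₃²⁻] = 3s.
Ksp = [La³⁺]^2[CO₃²⁻]^3 = (0.472)^2(3s)^3
(3s)^3 = 2.11×10⁻³⁴ / (0.472)^2 = 9.47×10⁻³⁴
s = 3.27×10⁻¹² M

3.27×10⁻¹² M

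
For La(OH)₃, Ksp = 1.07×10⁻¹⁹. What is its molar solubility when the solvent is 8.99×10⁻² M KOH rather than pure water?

1.47×10⁻¹⁶ M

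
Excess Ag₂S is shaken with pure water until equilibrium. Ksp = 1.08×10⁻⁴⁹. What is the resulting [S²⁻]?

Ag₂S(s) ⇌ 2 Ag⁺(aq) + S²⁻(aq)
If s mol/L of Ag₂S dissolves, [Ag⁺] = 2s and [S²⁻] = s.
Ksp = [Ag⁺]^2[S²⁻] = (2s)^2 · s = 4s^3 = 1.08×10⁻⁴⁹
s = 3.00×10⁻¹⁷ mol L⁻¹
[S²⁻] = s = 3.00×10⁻¹⁷ mol L⁻¹

3.00×10⁻¹⁷ M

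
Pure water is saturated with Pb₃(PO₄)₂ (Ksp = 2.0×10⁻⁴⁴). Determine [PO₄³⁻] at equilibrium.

Pb₃(PO₄)₂(s) ⇌ 3 Pb²⁺(aq) + 2 PO₄³⁻(aq)
Call the molar solubility s, so that [Pb²⁺] = 3s and [PO₄³⁻] = 2s.
Ksp = [Pb²⁺]^3[PO₄³⁻]^2 = (3s)^3 · (2s)^2 = 108s^5 = 2.0×10⁻⁴⁴
s = 7.1×10⁻¹⁰ M
[PO₄³⁻] = 2s = 1.4×10⁻⁹ M

1.4×10⁻⁹ M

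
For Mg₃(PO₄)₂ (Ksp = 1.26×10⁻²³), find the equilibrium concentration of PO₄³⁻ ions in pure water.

Mg₃(PO₄)₂(s) ⇌ 3 Mg²⁺(aq) + 2 PO₄³⁻(aq)
With molar solubility s: [Mg²⁺] = 3s, [PO₄³⁻] = 2s.
Ksp = [Mg²⁺]^3[PO₄³⁻]^2 = (3s)^3 · (2s)^2 = 108s^5 = 1.26×10⁻²³
s = 1.03×10⁻⁵ M
[PO₄³⁻] = 2s = 2.06×10⁻⁵ M

2.06×10⁻⁵ M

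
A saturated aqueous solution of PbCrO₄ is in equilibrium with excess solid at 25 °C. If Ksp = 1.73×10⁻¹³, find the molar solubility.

4.16×10⁻⁷ M

PbCrO₄(s) ⇌ Pb²⁺(aq) + CrO₄²⁻(aq)
With molar solubility s: [Pb²⁺] = s, [CrO₄²⁻] = s.
Ksp = [Pb²⁺][CrO₄²⁻] = s · s = s^2
s^2 = 1.73×10⁻¹³
Taking the 2nd root, s = 4.16×10⁻⁷ mol L⁻¹.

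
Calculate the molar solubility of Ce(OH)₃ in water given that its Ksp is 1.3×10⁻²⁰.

4.7×10⁻⁶ M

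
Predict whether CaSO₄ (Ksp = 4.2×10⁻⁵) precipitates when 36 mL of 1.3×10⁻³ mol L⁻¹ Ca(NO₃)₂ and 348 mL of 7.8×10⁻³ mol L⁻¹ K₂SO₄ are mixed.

No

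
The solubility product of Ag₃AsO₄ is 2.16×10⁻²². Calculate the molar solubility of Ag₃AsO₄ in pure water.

1.68×10⁻⁶ M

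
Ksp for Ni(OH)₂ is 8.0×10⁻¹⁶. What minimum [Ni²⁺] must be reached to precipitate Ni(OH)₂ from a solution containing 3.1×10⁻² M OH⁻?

Precipitation begins when Q = Ksp.
Ni(OH)₂(s) ⇌ Ni²⁺(aq) + 2 OH⁻(aq)
Ksp = [Ni²⁺][OH⁻]^2 = [Ni²⁺](3.1×10⁻²)^2
[Ni²⁺] = 8.0×10⁻¹⁶ / (3.1×10⁻²)^2 = 8.3×10⁻¹³
[Ni²⁺] = 8.3×10⁻¹³ M

8.3×10⁻¹³ M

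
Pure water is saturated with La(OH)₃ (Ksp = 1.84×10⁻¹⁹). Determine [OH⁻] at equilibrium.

2.73×10⁻⁵ M

La(OH)₃(s) ⇌ La³⁺(aq) + 3 OH⁻(aq)
For each mole of La(OH)₃ that dissolves per liter, [La³⁺] = s and [OH⁻] = 3s; let s denote this solubility.
Ksp = [La³⁺][OH⁻]^3 = s · (3s)^3 = 27s^4 = 1.84×10⁻¹⁹
s = 9.09×10⁻⁶ mol/L
[OH⁻] = 3s = 2.73×10⁻⁵ mol/L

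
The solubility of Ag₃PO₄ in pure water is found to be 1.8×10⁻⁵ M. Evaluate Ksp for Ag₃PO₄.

Ag₃PO₄(s) ⇌ 3 Ag⁺(aq) + PO₄³⁻(aq)
Call the molar solubility s, so that [Ag⁺] = 3s and [PO₄³⁻] = s.
Ksp = [Ag⁺]^3[PO₄³⁻] = (3s)^3 · s = 27s^4
Ksp = 27 × (1.8×10⁻⁵)^4 = 2.8×10⁻¹⁸

Ksp = 2.8×10⁻¹⁸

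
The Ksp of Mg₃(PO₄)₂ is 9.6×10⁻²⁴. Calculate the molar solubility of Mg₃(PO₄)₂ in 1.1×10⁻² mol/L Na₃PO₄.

Mg₃(PO₄)₂(s) ⇌ 3 Mg²⁺(aq) + 2 PO₄³⁻(aq)
PO₄³⁻ is already present at 1.1×10⁻² mol/L. If s mol/L of Mg₃(PO₄)₂ dissolves, [Mg²⁺] = 3s while [PO₄³⁻] ≈ 1.1×10⁻² mol/L.
Ksp = [Mg²⁺]^3[PO₄³⁻]^2 = (3s)^3(1.1×10⁻²)^2
(3s)^3 = 9.6×10⁻²⁴ / (1.1×10⁻²)^2 = 7.9×10⁻²⁰
s = 1.4×10⁻⁷ mol/L

1.4×10⁻⁷ M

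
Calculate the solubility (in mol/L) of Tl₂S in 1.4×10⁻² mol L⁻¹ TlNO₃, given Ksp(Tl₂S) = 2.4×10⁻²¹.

1.2×10⁻¹⁷ M

Tl₂S(s) ⇌ 2 Tl⁺(aq) + S²⁻(aq)
Tl⁺ is already present at 1.4×10⁻² mol L⁻¹. If s mol/L of Tl₂S dissolves, [S²⁻] = s while [Tl⁺] ≈ 1.4×10⁻² mol L⁻¹.
Ksp = [Tl⁺]^2[S²⁻] = (1.4×10⁻²)^2s
s = 2.4×10⁻²¹ / (1.4×10⁻²)^2 = 1.2×10⁻¹⁷
s = 1.2×10⁻¹⁷ mol L⁻¹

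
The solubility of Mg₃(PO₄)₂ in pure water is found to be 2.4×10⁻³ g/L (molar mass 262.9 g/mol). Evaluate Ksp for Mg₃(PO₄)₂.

Ksp = 6.8×10⁻²⁴

s = (2.4×10⁻³ g L⁻¹)/(262.9 g mol⁻¹) = 9.129×10⁻⁶ M
Mg₃(PO₄)₂(s) ⇌ 3 Mg²⁺(aq) + 2 PO₄³⁻(aq)
For each mole of Mg₃(PO₄)₂ that dissolves per liter, [Mg²⁺] = 3s and [PO₄³⁻] = 2s; let s denote this solubility.
Ksp = [Mg²⁺]^3[PO₄³⁻]^2 = (3s)^3 · (2s)^2 = 108s^5
Ksp = 108 × (9.129×10⁻⁶)^5 = 6.8×10⁻²⁴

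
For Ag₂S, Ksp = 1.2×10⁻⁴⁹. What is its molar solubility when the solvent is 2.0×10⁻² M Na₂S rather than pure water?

1.2×10⁻²⁴ M

Ag₂S(s) ⇌ 2 Ag⁺(aq) + S²⁻(aq)
S²⁻ is already present at 2.0×10⁻² M. If s mol/L of Ag₂S dissolves, [Ag⁺] = 2s while [S²⁻] ≈ 2.0×10⁻² M.
Ksp = [Ag⁺]^2[S²⁻] = (2s)^2(2.0×10⁻²)
(2s)^2 = 1.2×10⁻⁴⁹ / (2.0×10⁻²) = 6.0×10⁻⁴⁸
s = 1.2×10⁻²⁴ M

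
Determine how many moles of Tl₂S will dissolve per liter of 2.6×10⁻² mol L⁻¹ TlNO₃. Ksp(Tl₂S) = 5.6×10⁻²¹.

8.3×10⁻¹⁸ M

Tl₂S(s) ⇌ 2 Tl⁺(aq) + S²⁻(aq)
With Tl⁺ already at 2.6×10⁻² mol L⁻¹ and s small, take [Tl⁺] ≈ 2.6×10⁻² mol L⁻¹ and [S²⁻] = s.
Ksp = [Tl⁺]^2[S²⁻] = (2.6×10⁻²)^2s
s = 5.6×10⁻²¹ / (2.6×10⁻²)^2 = 8.3×10⁻¹⁸
s = 8.3×10⁻¹⁸ mol L⁻¹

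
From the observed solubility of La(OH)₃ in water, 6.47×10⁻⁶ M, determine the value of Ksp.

La(OH)₃(s) ⇌ La³⁺(aq) + 3 OH⁻(aq)
If s mol/L of La(OH)₃ dissolves, [La³⁺] = s and [OH⁻] = 3s.
Ksp = [La³⁺][OH⁻]^3 = s · (3s)^3 = 27s^4
Ksp = 27 × (6.47×10⁻⁶)^4 = 4.73×10⁻²⁰

Ksp = 4.73×10⁻²⁰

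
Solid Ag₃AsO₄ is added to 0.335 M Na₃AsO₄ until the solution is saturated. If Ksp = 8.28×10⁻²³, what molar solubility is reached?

Ag₃AsO₄(s) ⇌ 3 Ag⁺(aq) + AsO₄³⁻(aq)
With AsO₄³⁻ already at 0.335 M and s small, take [AsO₄³⁻] ≈ 0.335 M and [Ag⁺] = 3s.
Ksp = [Ag⁺]^3[AsO₄³⁻] = (3s)^3(0.335)
(3s)^3 = 8.28×10⁻²³ / (0.335) = 2.47×10⁻²²
s = 2.09×10⁻⁸ M

2.09×10⁻⁸ M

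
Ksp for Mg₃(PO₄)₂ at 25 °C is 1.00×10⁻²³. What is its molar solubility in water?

9.85×10⁻⁶ M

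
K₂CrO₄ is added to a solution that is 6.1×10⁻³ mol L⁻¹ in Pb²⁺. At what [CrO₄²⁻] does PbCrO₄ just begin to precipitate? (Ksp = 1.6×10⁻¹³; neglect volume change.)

2.6×10⁻¹¹ M

Precipitation begins when Q = Ksp.
PbCrO₄(s) ⇌ Pb²⁺(aq) + CrO₄²⁻(aq)
Ksp = [Pb²⁺][CrO₄²⁻] = [CrO₄²⁻](6.1×10⁻³)
[CrO₄²⁻] = 1.6×10⁻¹³ / (6.1×10⁻³) = 2.6×10⁻¹¹
[CrO₄²⁻] = 2.6×10⁻¹¹ mol L⁻¹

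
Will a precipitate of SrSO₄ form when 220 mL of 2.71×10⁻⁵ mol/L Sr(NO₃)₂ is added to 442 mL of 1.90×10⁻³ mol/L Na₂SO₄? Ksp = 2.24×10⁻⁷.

No

The combined volume is 662 mL.
[Sr²⁺] = (2.71×10⁻⁵)(220)/662 = 9.01×10⁻⁶ mol/L
[SO₄²⁻] = (1.90×10⁻³)(442)/662 = 1.27×10⁻³ mol/L
Q = [Sr²⁺][SO₄²⁻] = 1.14×10⁻⁸
Q = 1.14×10⁻⁸ < Ksp = 2.24×10⁻⁷, so the solution is unsaturated and no precipitate forms.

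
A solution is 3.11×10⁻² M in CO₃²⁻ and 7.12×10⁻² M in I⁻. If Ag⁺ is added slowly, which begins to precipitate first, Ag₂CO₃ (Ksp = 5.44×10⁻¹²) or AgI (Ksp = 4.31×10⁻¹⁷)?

The threshold for precipitation is Q = Ksp.
For Ag₂CO₃: [Ag⁺] = (Ksp/[CO₃²⁻])^(1/2) = 1.32×10⁻⁵ M
For AgI: [Ag⁺] = (Ksp/[I⁻]) = 6.05×10⁻¹⁶ M
AgI requires the lower [Ag⁺], so it precipitates first.

AgI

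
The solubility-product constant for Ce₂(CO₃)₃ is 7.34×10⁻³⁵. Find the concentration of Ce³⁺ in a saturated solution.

1.17×10⁻⁷ M

Ce₂(CO₃)₃(s) ⇌ 2 Ce³⁺(aq) + 3 CO₃²⁻(aq)
Call the molar solubility s, so that [Ce³⁺] = 2s and [CO₃²⁻] = 3s.
Ksp = [Ce³⁺]^2[CO₃²⁻]^3 = (2s)^2 · (3s)^3 = 108s^5 = 7.34×10⁻³⁵
s = 5.84×10⁻⁸ mol/L
[Ce³⁺] = 2s = 1.17×10⁻⁷ mol/L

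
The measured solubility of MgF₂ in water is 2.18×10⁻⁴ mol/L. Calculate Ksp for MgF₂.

Ksp = 4.14×10⁻¹¹

MgF₂(s) ⇌ Mg²⁺(aq) + 2 F⁻(aq)
Call the molar solubility s, so that [Mg²⁺] = s and [F⁻] = 2s.
Ksp = [Mg²⁺][F⁻]^2 = s · (2s)^2 = 4s^3
Ksp = 4 × (2.18×10⁻⁴)^3 = 4.14×10⁻¹¹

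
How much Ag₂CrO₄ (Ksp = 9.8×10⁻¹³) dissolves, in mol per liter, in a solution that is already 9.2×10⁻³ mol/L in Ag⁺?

Ag₂CrO₄(s) ⇌ 2 Ag⁺(aq) + CrO₄²⁻(aq)
The solution already contains Ag⁺ at 9.2×10⁻³ mol/L. Let s be the molar solubility of Ag₂CrO₄.
[Ag⁺] ≈ 9.2×10⁻³ mol/L (common ion dominates); [CrO₄²⁻] = s.
Ksp = [Ag⁺]^2[CrO₄²⁻] = (9.2×10⁻³)^2s
s = 9.8×10⁻¹³ / (9.2×10⁻³)^2 = 1.2×10⁻⁸
s = 1.2×10⁻⁸ mol/L

1.2×10⁻⁸ M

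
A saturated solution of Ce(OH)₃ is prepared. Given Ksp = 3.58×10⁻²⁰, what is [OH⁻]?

1.81×10⁻⁵ M

Ce(OH)₃(s) ⇌ Ce³⁺(aq) + 3 OH⁻(aq)
With molar solubility s: [Ce³⁺] = s, [OH⁻] = 3s.
Ksp = [Ce³⁺][OH⁻]^3 = s · (3s)^3 = 27s^4 = 3.58×10⁻²⁰
s = 6.03×10⁻⁶ mol L⁻¹
[OH⁻] = 3s = 1.81×10⁻⁵ mol L⁻¹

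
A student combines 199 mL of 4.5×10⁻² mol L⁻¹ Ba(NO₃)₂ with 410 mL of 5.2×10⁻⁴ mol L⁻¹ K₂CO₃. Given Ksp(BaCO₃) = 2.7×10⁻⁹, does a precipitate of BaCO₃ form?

Yes

After mixing, V = 199 mL + 410 mL = 609 mL.
[Ba²⁺] = (4.5×10⁻²)(199)/609 = 1.5×10⁻² mol L⁻¹
[CO₃²⁻] = (5.2×10⁻⁴)(410)/609 = 3.5×10⁻⁴ mol L⁻¹
Q = [Ba²⁺][CO₃²⁻] = 5.1×10⁻⁶
Since Q (5.1×10⁻⁶) exceeds Ksp (2.7×10⁻⁹), BaCO₃ will precipitate.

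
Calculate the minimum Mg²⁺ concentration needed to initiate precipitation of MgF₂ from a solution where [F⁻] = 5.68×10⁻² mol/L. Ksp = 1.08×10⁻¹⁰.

3.35×10⁻⁸ M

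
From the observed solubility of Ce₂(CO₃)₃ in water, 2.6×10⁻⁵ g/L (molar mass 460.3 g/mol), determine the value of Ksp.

s = (2.6×10⁻⁵ g L⁻¹)/(460.3 g mol⁻¹) = 5.648×10⁻⁸ M
Ce₂(CO₃)₃(s) ⇌ 2 Ce³⁺(aq) + 3 CO₃²⁻(aq)
Call the molar solubility s, so that [Ce³⁺] = 2s and [CO₃²⁻] = 3s.
Ksp = [Ce³⁺]^2[CO₃²⁻]^3 = (2s)^2 · (3s)^3 = 108s^5
Ksp = 108 × (5.648×10⁻⁸)^5 = 6.2×10⁻³⁵

Ksp = 6.2×10⁻³⁵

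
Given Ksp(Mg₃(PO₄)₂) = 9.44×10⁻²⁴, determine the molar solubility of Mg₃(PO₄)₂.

Mg₃(PO₄)₂(s) ⇌ 3 Mg²⁺(aq) + 2 PO₄³⁻(aq)
If s mol/L of Mg₃(PO₄)₂ dissolves, [Mg²⁺] = 3s and [PO₄³⁻] = 2s.
Ksp = [Mg²⁺]^3[PO₄³⁻]^2 = (3s)^3 · (2s)^2 = 108s^5
108s^5 = 9.44×10⁻²⁴  ⇒  s^5 = 8.74×10⁻²⁶
Taking the 5th root, s = 9.73×10⁻⁶ mol L⁻¹.

9.73×10⁻⁶ M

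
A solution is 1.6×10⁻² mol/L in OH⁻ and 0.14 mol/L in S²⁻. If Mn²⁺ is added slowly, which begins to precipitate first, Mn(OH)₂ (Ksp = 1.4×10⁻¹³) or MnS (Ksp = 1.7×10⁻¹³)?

MnS

Precipitation of each salt begins when its ion product equals Ksp.
For Mn(OH)₂: [Mn²⁺] = (Ksp/[OH⁻]^2) = 5.5×10⁻¹⁰ mol/L
For MnS: [Mn²⁺] = (Ksp/[S²⁻]) = 1.2×10⁻¹² mol/L
The smaller threshold [Mn²⁺] is reached first, so MnS precipitates first.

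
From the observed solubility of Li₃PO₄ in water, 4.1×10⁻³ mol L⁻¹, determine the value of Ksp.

Li₃PO₄(s) ⇌ 3 Li⁺(aq) + PO₄³⁻(aq)
For each mole of Li₃PO₄ that dissolves per liter, [Li⁺] = 3s and [PO₄³⁻] = s; let s denote this solubility.
Ksp = [Li⁺]^3[PO₄³⁻] = (3s)^3 · s = 27s^4
Ksp = 27 × (4.1×10⁻³)^4 = 7.6×10⁻⁹

Ksp = 7.6×10⁻⁹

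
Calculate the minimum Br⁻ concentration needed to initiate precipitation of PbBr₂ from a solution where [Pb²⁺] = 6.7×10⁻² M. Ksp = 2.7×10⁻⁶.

A salt starts to precipitate once the ion product Q reaches its Ksp.
PbBr₂(s) ⇌ Pb²⁺(aq) + 2 Br⁻(aq)
Ksp = [Pb²⁺][Br⁻]^2 = [Br⁻]^2(6.7×10⁻²)
[Br⁻]^2 = 2.7×10⁻⁶ / (6.7×10⁻²) = 4.0×10⁻⁵
[Br⁻] = 6.3×10⁻³ M

6.3×10⁻³ M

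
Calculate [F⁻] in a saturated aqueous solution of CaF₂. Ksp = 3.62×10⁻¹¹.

4.17×10⁻⁴ M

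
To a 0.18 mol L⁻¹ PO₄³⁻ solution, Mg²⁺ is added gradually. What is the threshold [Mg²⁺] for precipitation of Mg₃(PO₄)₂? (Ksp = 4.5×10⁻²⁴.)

Precipitation begins when Q = Ksp.
Mg₃(PO₄)₂(s) ⇌ 3 Mg²⁺(aq) + 2 PO₄³⁻(aq)
Ksp = [Mg²⁺]^3[PO₄³⁻]^2 = [Mg²⁺]^3(0.18)^2
[Mg²⁺]^3 = 4.5×10⁻²⁴ / (0.18)^2 = 1.4×10⁻²²
[Mg²⁺] = 5.2×10⁻⁸ mol L⁻¹

5.2×10⁻⁸ M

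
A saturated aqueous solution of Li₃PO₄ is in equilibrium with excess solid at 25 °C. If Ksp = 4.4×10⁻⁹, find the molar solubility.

3.6×10⁻³ M

Li₃PO₄(s) ⇌ 3 Li⁺(aq) + PO₄³⁻(aq)
With molar solubility s: [Li⁺] = 3s, [PO₄³⁻] = s.
Ksp = [Li⁺]^3[PO₄³⁻] = (3s)^3 · s = 27s^4
27s^4 = 4.4×10⁻⁹  ⇒  s^4 = 1.6×10⁻¹⁰
s = 3.6×10⁻³ mol L⁻¹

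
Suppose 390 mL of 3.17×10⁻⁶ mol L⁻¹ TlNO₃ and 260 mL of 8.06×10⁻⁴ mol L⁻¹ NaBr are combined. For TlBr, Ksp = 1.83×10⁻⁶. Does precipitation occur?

No

Total volume after mixing = 390 + 260 = 650 mL.
[Tl⁺] = (3.17×10⁻⁶)(390)/650 = 1.90×10⁻⁶ mol L⁻¹
[Br⁻] = (8.06×10⁻⁴)(260)/650 = 3.22×10⁻⁴ mol L⁻¹
Q = [Tl⁺][Br⁻] = 6.13×10⁻¹⁰
Q < Ksp (6.13×10⁻¹⁰ vs 1.83×10⁻⁶); the solution remains unsaturated and no precipitate forms.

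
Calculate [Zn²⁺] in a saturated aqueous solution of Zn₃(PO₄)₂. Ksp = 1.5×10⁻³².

5.1×10⁻⁷ M

Zn₃(PO₄)₂(s) ⇌ 3 Zn²⁺(aq) + 2 PO₄³⁻(aq)
Let s be the molar solubility. Then [Zn²⁺] = 3s and [PO₄³⁻] = 2s.
Ksp = [Zn²⁺]^3[PO₄³⁻]^2 = (3s)^3 · (2s)^2 = 108s^5 = 1.5×10⁻³²
s = 1.7×10⁻⁷ M
[Zn²⁺] = 3s = 5.1×10⁻⁷ M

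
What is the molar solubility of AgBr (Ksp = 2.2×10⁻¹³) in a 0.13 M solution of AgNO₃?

AgBr(s) ⇌ Ag⁺(aq) + Br⁻(aq)
Ag⁺ is already present at 0.13 M. If s mol/L of AgBr dissolves, [Br⁻] = s while [Ag⁺] ≈ 0.13 M.
Ksp = [Ag⁺][Br⁻] = (0.13)s
s = 2.2×10⁻¹³ / (0.13) = 1.7×10⁻¹²
s = 1.7×10⁻¹² M

1.7×10⁻¹² M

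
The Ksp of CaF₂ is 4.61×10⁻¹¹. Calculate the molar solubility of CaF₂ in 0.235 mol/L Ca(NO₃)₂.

7.00×10⁻⁶ M

CaF₂(s) ⇌ Ca²⁺(aq) + 2 F⁻(aq)
Ca²⁺ is already present at 0.235 mol/L. If s mol/L of CaF₂ dissolves, [F⁻] = 2s while [Ca²⁺] ≈ 0.235 mol/L.
Ksp = [Ca²⁺][F⁻]^2 = (0.235)(2s)^2
(2s)^2 = 4.61×10⁻¹¹ / (0.235) = 1.96×10⁻¹⁰
s = 7.00×10⁻⁶ mol/L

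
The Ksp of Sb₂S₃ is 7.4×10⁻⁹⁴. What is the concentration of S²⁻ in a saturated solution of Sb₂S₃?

2.8×10⁻¹⁹ M

Sb₂S₃(s) ⇌ 2 Sb³⁺(aq) + 3 S²⁻(aq)
Let s be the molar solubility. Then [Sb³⁺] = 2s and [S²⁻] = 3s.
Ksp = [Sb³⁺]^2[S²⁻]^3 = (2s)^2 · (3s)^3 = 108s^5 = 7.4×10⁻⁹⁴
s = 9.3×10⁻²⁰ M
[S²⁻] = 3s = 2.8×10⁻¹⁹ M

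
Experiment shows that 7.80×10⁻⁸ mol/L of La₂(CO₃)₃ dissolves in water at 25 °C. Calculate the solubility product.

Ksp = 3.12×10⁻³⁴

La₂(CO₃)₃(s) ⇌ 2 La³⁺(aq) + 3 CO₃²⁻(aq)
If s mol/L of La₂(CO₃)₃ dissolves, [La³⁺] = 2s and [CO₃²⁻] = 3s.
Ksp = [La³⁺]^2[CO₃²⁻]^3 = (2s)^2 · (3s)^3 = 108s^5
Ksp = 108 × (7.80×10⁻⁸)^5 = 3.12×10⁻³⁴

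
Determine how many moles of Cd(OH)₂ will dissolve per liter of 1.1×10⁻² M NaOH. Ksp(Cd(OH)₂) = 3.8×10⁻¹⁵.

3.1×10⁻¹¹ M

Cd(OH)₂(s) ⇌ Cd²⁺(aq) + 2 OH⁻(aq)
The solution already contains OH⁻ at 1.1×10⁻² M. Let s be the molar solubility of Cd(OH)₂.
[OH⁻] ≈ 1.1×10⁻² M (common ion dominates); [Cd²⁺] = s.
Ksp = [Cd²⁺][OH⁻]^2 = s(1.1×10⁻²)^2
s = 3.8×10⁻¹⁵ / (1.1×10⁻²)^2 = 3.1×10⁻¹¹
s = 3.1×10⁻¹¹ M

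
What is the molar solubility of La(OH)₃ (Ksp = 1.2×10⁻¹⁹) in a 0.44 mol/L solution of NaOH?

La(OH)₃(s) ⇌ La³⁺(aq) + 3 OH⁻(aq)
With OH⁻ already at 0.44 mol/L and s small, take [OH⁻] ≈ 0.44 mol/L and [La³⁺] = s.
Ksp = [La³⁺][OH⁻]^3 = s(0.44)^3
s = 1.2×10⁻¹⁹ / (0.44)^3 = 1.4×10⁻¹⁸
s = 1.4×10⁻¹⁸ mol/L

1.4×10⁻¹⁸ M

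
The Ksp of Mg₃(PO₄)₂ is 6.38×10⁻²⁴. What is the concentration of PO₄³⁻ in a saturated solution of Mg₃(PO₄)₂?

1.80×10⁻⁵ M

Mg₃(PO₄)₂(s) ⇌ 3 Mg²⁺(aq) + 2 PO₄³⁻(aq)
Call the molar solubility s, so that [Mg²⁺] = 3s and [PO₄³⁻] = 2s.
Ksp = [Mg²⁺]^3[PO₄³⁻]^2 = (3s)^3 · (2s)^2 = 108s^5 = 6.38×10⁻²⁴
s = 9.00×10⁻⁶ mol L⁻¹
[PO₄³⁻] = 2s = 1.80×10⁻⁵ mol L⁻¹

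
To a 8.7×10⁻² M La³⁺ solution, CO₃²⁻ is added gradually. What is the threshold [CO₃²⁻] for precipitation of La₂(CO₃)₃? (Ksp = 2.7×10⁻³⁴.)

3.3×10⁻¹¹ M

Each salt precipitates once Q = Ksp for that salt.
La₂(CO₃)₃(s) ⇌ 2 La³⁺(aq) + 3 CO₃²⁻(aq)
Ksp = [La³⁺]^2[CO₃²⁻]^3 = [CO₃²⁻]^3(8.7×10⁻²)^2
[CO₃²⁻]^3 = 2.7×10⁻³⁴ / (8.7×10⁻²)^2 = 3.6×10⁻³²
[CO₃²⁻] = 3.3×10⁻¹¹ M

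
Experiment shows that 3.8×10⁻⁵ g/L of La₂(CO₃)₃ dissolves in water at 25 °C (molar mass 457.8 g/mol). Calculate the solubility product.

s = (3.8×10⁻⁵ g L⁻¹)/(457.8 g mol⁻¹) = 8.301×10⁻⁸ M
La₂(CO₃)₃(s) ⇌ 2 La³⁺(aq) + 3 CO₃²⁻(aq)
If s mol/L of La₂(CO₃)₃ dissolves, [La³⁺] = 2s and [CO₃²⁻] = 3s.
Ksp = [La³⁺]^2[CO₃²⁻]^3 = (2s)^2 · (3s)^3 = 108s^5
Ksp = 108 × (8.301×10⁻⁸)^5 = 4.3×10⁻³⁴

Ksp = 4.3×10⁻³⁴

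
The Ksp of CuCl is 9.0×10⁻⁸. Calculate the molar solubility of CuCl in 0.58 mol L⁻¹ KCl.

1.6×10⁻⁷ M

CuCl(s) ⇌ Cu⁺(aq) + Cl⁻(aq)
With Cl⁻ already at 0.58 mol L⁻¹ and s small, take [Cl⁻] ≈ 0.58 mol L⁻¹ and [Cu⁺] = s.
Ksp = [Cu⁺][Cl⁻] = s(0.58)
s = 9.0×10⁻⁸ / (0.58) = 1.6×10⁻⁷
s = 1.6×10⁻⁷ mol L⁻¹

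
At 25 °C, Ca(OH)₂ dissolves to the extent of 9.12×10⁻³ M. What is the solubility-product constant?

Ksp = 3.03×10⁻⁶

Ca(OH)₂(s) ⇌ Ca²⁺(aq) + 2 OH⁻(aq)
For each mole of Ca(OH)₂ that dissolves per liter, [Ca²⁺] = s and [OH⁻] = 2s; let s denote this solubility.
Ksp = [Ca²⁺][OH⁻]^2 = s · (2s)^2 = 4s^3
Ksp = 4 × (9.12×10⁻³)^3 = 3.03×10⁻⁶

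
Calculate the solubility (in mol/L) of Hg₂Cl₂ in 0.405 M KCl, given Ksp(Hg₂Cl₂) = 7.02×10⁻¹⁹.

Hg₂Cl₂(s) ⇌ Hg₂²⁺(aq) + 2 Cl⁻(aq)
Let s be the solubility of Hg₂Cl₂ here. The common ion gives [Cl⁻] ≈ 0.405 M, and [Hg₂²⁺] = s.
Ksp = [Hg₂²⁺][Cl⁻]^2 = s(0.405)^2
s = 7.02×10⁻¹⁹ / (0.405)^2 = 4.28×10⁻¹⁸
s = 4.28×10⁻¹⁸ M

4.28×10⁻¹⁸ M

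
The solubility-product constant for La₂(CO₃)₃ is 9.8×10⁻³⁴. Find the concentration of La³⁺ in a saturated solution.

2.0×10⁻⁷ M

La₂(CO₃)₃(s) ⇌ 2 La³⁺(aq) + 3 CO₃²⁻(aq)
Call the molar solubility s, so that [La³⁺] = 2s and [CO₃²⁻] = 3s.
Ksp = [La³⁺]^2[CO₃²⁻]^3 = (2s)^2 · (3s)^3 = 108s^5 = 9.8×10⁻³⁴
s = 9.8×10⁻⁸ M
[La³⁺] = 2s = 2.0×10⁻⁷ M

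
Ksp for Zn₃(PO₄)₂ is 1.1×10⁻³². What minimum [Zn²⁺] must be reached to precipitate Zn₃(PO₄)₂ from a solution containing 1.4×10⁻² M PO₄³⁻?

3.8×10⁻¹⁰ M

Each salt precipitates once Q = Ksp for that salt.
Zn₃(PO₄)₂(s) ⇌ 3 Zn²⁺(aq) + 2 PO₄³⁻(aq)
Ksp = [Zn²⁺]^3[PO₄³⁻]^2 = [Zn²⁺]^3(1.4×10⁻²)^2
[Zn²⁺]^3 = 1.1×10⁻³² / (1.4×10⁻²)^2 = 5.6×10⁻²⁹
[Zn²⁺] = 3.8×10⁻¹⁰ M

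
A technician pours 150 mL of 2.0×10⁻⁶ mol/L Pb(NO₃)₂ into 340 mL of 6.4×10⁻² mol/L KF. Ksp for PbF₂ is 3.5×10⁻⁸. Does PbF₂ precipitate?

No

After mixing, V = 150 mL + 340 mL = 490 mL.
[Pb²⁺] = (2.0×10⁻⁶)(150)/490 = 6.1×10⁻⁷ mol/L
[F⁻] = (6.4×10⁻²)(340)/490 = 4.4×10⁻² mol/L
Q = [Pb²⁺][F⁻]^2 = 1.2×10⁻⁹
Q = 1.2×10⁻⁹ < Ksp = 3.5×10⁻⁸, so the solution is unsaturated and no precipitate forms.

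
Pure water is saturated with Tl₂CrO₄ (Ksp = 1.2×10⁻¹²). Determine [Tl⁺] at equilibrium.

1.3×10⁻⁴ M

Tl₂CrO₄(s) ⇌ 2 Tl⁺(aq) + CrO₄²⁻(aq)
With molar solubility s: [Tl⁺] = 2s, [CrO₄²⁻] = s.
Ksp = [Tl⁺]^2[CrO₄²⁻] = (2s)^2 · s = 4s^3 = 1.2×10⁻¹²
s = 6.7×10⁻⁵ mol L⁻¹
[Tl⁺] = 2s = 1.3×10⁻⁴ mol L⁻¹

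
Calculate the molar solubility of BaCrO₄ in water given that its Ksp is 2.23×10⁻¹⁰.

1.49×10⁻⁵ M

BaCrO₄(s) ⇌ Ba²⁺(aq) + CrO₄²⁻(aq)
If s mol/L of BaCrO₄ dissolves, [Ba²⁺] = s and [CrO₄²⁻] = s.
Ksp = [Ba²⁺][CrO₄²⁻] = s · s = s^2
s^2 = 2.23×10⁻¹⁰
s = (2.23×10⁻¹⁰)^(1/2) = 1.49×10⁻⁵ mol/L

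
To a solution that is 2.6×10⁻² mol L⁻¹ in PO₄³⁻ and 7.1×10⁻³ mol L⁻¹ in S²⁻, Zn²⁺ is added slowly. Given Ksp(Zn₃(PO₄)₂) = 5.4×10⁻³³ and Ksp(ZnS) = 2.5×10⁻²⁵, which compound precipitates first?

ZnS

Precipitation of each salt begins when its ion product equals Ksp.
For Zn₃(PO₄)₂: [Zn²⁺] = (Ksp/[PO₄³⁻]^2)^(1/3) = 2.0×10⁻¹⁰ mol L⁻¹
For ZnS: [Zn²⁺] = (Ksp/[S²⁻]) = 3.5×10⁻²³ mol L⁻¹
Since ZnS needs less Zn²⁺ to reach saturation, it precipitates first.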